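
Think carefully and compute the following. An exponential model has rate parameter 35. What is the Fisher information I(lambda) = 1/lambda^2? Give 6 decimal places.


Fisher information for exponential: I(lambda) = 1/lambda^2.
lambda = 35, lambda^2 = 1225.
I = 1/1225 = 0.000816

0.000816


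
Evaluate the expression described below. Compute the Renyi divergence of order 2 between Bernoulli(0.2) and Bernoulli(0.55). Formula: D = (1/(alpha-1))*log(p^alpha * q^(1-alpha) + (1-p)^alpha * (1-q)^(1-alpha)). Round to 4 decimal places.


Renyi divergence of order alpha between Bernoulli distributions:
D = (1/(alpha-1))*log(p^alpha * q^(1-alpha) + (1-p)^alpha * (1-q)^(1-alpha)).
alpha = 2, p = 0.2, q = 0.55.
p^alpha * q^(1-alpha) = 0.2^2 * 0.55^-1 = 0.072727.
(1-p)^alpha * (1-q)^(1-alpha) = 0.8^2 * 0.45^-1 = 1.422222.
sum = 0.072727 + 1.422222 = 1.494949.
D = (1/1)*log(1.494949) = 0.4021

0.4021


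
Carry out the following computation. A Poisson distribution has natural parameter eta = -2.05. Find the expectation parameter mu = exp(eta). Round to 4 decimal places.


Expectation parameter for Poisson exponential family:
mu = exp(eta).
eta = -2.05.
mu = exp(-2.05) = 0.1287

0.1287


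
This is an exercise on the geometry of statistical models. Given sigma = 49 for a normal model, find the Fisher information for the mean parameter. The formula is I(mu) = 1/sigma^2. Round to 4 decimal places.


The Fisher information for the mean of a normal distribution is I(mu) = 1/sigma^2.
sigma = 49, so sigma^2 = 2401.
I(mu) = 1/2401 = 0.0004

0.0004


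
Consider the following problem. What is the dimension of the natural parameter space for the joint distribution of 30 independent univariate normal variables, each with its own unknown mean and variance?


Exponential family dimension calculation:
Each univariate normal has two natural parameters (mu/sigma^2 and -1/(2 sigma^2)).
With 30 independent components, dim = 2 * 30 = 60.

60


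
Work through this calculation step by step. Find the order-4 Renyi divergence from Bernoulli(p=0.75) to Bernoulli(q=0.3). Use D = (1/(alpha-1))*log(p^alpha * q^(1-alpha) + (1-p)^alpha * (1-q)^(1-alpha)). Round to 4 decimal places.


Renyi divergence of order alpha between Bernoulli distributions:
D = (1/(alpha-1))*log(p^alpha * q^(1-alpha) + (1-p)^alpha * (1-q)^(1-alpha)).
alpha = 4, p = 0.75, q = 0.3.
p^alpha * q^(1-alpha) = 0.75^4 * 0.3^-3 = 11.71875.
(1-p)^alpha * (1-q)^(1-alpha) = 0.25^4 * 0.7^-3 = 0.011388.
sum = 11.71875 + 0.011388 = 11.730138.
D = (1/3)*log(11.730138) = 0.8207

0.8207


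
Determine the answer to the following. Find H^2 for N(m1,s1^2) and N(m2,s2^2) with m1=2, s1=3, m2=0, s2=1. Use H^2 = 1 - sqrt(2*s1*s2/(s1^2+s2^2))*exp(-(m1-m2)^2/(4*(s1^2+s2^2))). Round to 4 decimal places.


Squared Hellinger distance for Gaussians:
H^2 = 1 - sqrt(2*s1*s2/(s1^2+s2^2)) * exp(-(m1-m2)^2/(4*(s1^2+s2^2))).
s1^2 = 9, s2^2 = 1, s1^2+s2^2 = 10.
sqrt(2*3*1/(10)) = 0.774597.
(m1-m2)^2 = (2)^2 = 4.
exp(-4/(4*10)) = exp(-0.1) = 0.904837.
H^2 = 1 - 0.774597*0.904837 = 0.2991

0.2991


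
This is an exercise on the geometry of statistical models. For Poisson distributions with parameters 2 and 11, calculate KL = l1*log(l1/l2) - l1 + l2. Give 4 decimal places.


KL divergence for Poisson:
KL = l1*log(l1/l2) - l1 + l2.
l1 = 2, l2 = 11.
log(2/11) = -1.704748.
l1*log(l1/l2) = 2 * -1.704748 = -3.409496.
KL = -3.409496 - 2 + 11 = 5.5905

5.5905


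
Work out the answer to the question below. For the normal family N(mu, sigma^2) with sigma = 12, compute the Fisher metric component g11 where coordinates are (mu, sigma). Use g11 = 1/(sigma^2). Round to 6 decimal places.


For the 2-parameter normal family, the Fisher metric has:
  g11 = 1/sigma^2, g22 = 2/sigma^2.
sigma = 12, sigma^2 = 144.
g11 = 0.006944

0.006944


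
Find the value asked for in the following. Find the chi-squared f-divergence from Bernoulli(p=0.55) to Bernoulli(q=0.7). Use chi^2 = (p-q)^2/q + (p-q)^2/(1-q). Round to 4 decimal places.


Chi-squared divergence between Bernoulli distributions:
chi^2 = (p-q)^2/q + (p-q)^2/(1-q).
p = 0.55, q = 0.7, p-q = -0.15.
(p-q)^2 = 0.0225.
term1 = 0.0225/0.7 = 0.032143.
term2 = 0.0225/0.3 = 0.075.
chi^2 = 0.032143 + 0.075 = 0.1071

0.1071


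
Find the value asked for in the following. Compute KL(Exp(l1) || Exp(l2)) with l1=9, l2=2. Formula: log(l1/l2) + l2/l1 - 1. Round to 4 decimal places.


KL divergence for exponential family:
KL = log(l1/l2) + l2/l1 - 1.
log(9/2) = 1.504077.
2/9 = 0.222222.
KL = 1.504077 + 0.222222 - 1 = 0.7263

0.7263


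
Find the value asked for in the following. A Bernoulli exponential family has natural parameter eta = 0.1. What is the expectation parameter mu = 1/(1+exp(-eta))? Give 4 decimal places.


Dual coordinate (expectation parameter) for Bernoulli:
mu = 1/(1+exp(-eta)).
eta = 0.1.
exp(-eta) = exp(-0.1) = 0.904837.
mu = 1/(1+0.904837) = 0.5250

0.5250


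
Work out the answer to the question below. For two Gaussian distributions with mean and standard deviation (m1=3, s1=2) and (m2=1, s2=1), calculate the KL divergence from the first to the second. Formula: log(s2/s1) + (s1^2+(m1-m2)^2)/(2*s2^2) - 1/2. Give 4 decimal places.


KL divergence between normal distributions:
KL = log(s2/s1) + (s1^2 + (m1-m2)^2)/(2*s2^2) - 1/2.
log(1/2) = -0.693147.
(2^2 + (3-1)^2)/(2*1^2) = (4 + 4)/2 = 4.0.
KL = -0.693147 + 4.0 - 0.5 = 2.8069

2.8069


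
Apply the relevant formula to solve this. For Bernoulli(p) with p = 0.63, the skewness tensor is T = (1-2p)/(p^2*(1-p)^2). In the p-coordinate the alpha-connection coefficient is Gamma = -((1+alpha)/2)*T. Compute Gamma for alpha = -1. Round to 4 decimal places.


Skewness (Amari-Chentsov) tensor: T = (1-2p)/(p^2*(1-p)^2).
p = 0.63, 1-2p = -0.26, p^2 = 0.3969, (1-p)^2 = 0.1369.
T = -0.26/(0.3969 * 0.1369) = -4.785076.
In the p-coordinate, Gamma^(alpha) = Gamma^(0) - (alpha/2)*T with Gamma^(0) = (1/2)*g'(p) = -T/2,
so Gamma^(alpha) = -((1+alpha)/2)*T.
alpha = -1, -(1+alpha)/2 = 0.0.
Gamma = 0.0 * -4.785076 = 0.0000

0.0000


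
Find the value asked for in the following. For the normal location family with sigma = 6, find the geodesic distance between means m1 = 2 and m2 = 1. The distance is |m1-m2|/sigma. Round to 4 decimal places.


On the fixed-variance normal subfamily, geodesic distance = |m1-m2|/sigma.
|2 - 1| = 1.
sigma = 6.
d = 1/6 = 0.1667

0.1667


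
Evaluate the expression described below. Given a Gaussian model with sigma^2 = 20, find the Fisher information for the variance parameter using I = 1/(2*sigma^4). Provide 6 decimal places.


Fisher information for variance: I(sigma^2) = 1/(2*sigma^4).
sigma^2 = 20, so sigma^4 = 400.
I = 1/(2*400) = 1/800 = 0.001250

0.001250


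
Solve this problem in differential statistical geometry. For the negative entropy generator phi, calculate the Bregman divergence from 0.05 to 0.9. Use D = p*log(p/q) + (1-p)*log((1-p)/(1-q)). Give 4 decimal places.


Bregman divergence with negative entropy generator:
D = p*log(p/q) + (1-p)*log((1-p)/(1-q)).
p = 0.05, q = 0.9.
p*log(p/q) = 0.05*log(0.05/0.9) = -0.144519.
(1-p)*log((1-p)/(1-q)) = 0.95*log(0.95/0.1) = 2.138727.
D = -0.144519 + 2.138727 = 1.9942

1.9942


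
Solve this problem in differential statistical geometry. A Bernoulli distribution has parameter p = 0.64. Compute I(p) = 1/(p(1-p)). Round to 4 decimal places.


For Bernoulli(p), Fisher information is I(p) = 1/(p*(1-p)).
p = 0.64, 1-p = 0.36.
p*(1-p) = 0.2304.
I(p) = 1/0.2304 = 4.3403

4.3403


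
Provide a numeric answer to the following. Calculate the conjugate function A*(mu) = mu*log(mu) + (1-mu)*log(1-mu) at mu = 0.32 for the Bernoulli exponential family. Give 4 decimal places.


Legendre transform for Bernoulli:
A*(mu) = mu*log(mu) + (1-mu)*log(1-mu).
mu = 0.32, 1-mu = 0.68.
mu*log(mu) = 0.32*log(0.32) = -0.364619.
(1-mu)*log(1-mu) = 0.68*log(0.68) = -0.26225.
A* = -0.364619 + -0.26225 = -0.6269

-0.6269


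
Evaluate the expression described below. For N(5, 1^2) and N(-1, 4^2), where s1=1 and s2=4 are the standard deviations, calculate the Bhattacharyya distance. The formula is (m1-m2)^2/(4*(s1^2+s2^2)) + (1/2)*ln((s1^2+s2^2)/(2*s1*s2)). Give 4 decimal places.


Bhattacharyya distance between two Gaussians:
DB = (m1-m2)^2/(4*(s1^2+s2^2)) + (1/2)*ln((s1^2+s2^2)/(2*s1*s2)).
(m1-m2)^2 = (6)^2 = 36.
s1^2+s2^2 = 1 + 16 = 17.
term1 = 36/68 = 0.529412.
term2 = 0.5*ln(17/8.0) = 0.376886.
DB = 0.529412 + 0.376886 = 0.9063

0.9063


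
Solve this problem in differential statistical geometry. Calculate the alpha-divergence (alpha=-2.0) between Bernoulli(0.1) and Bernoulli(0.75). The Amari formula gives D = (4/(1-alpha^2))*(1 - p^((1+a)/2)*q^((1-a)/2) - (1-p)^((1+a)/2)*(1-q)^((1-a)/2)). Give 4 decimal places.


Amari alpha-divergence:
D = (4/(1-alpha^2))*(1 - p^((1+a)/2)*q^((1-a)/2) - (1-p)^((1+a)/2)*(1-q)^((1-a)/2)).
alpha = -2.0, p = 0.1, q = 0.75.
e1 = (1+alpha)/2 = -0.5, e2 = (1-alpha)/2 = 1.5.
t1 = p^e1 * q^e2 = 0.1^-0.5 * 0.75^1.5 = 2.05396.
t2 = (1-p)^e1 * (1-q)^e2 = 0.9^-0.5 * 0.25^1.5 = 0.131762.
4/(1-alpha^2) = -1.333333.
D = -1.333333*(1 - 2.05396 - 0.131762) = 1.5810

1.5810


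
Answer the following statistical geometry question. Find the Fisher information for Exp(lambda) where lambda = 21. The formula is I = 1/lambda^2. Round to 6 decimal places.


Fisher information for exponential: I(lambda) = 1/lambda^2.
lambda = 21, lambda^2 = 441.
I = 1/441 = 0.002268

0.002268


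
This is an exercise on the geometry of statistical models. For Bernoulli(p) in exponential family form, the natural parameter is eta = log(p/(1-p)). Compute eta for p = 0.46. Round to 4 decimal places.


Natural parameter for Bernoulli: eta = log(p/(1-p)).
p = 0.46, 1-p = 0.54.
p/(1-p) = 0.851852.
eta = log(0.851852) = -0.1603

-0.1603


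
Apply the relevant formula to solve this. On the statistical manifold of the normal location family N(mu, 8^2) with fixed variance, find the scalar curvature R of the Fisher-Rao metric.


This family has a single free parameter, so its statistical manifold
is 1-dimensional. The Riemann curvature tensor of any 1-dimensional
Riemannian manifold vanishes identically, so R = 0.

0


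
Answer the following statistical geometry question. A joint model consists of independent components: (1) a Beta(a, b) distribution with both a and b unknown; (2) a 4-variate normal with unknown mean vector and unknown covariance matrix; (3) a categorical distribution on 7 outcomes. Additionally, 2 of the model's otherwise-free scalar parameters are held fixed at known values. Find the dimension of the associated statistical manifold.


The dimension of a statistical manifold equals the number of free
(independent) real parameters of the model. For a product of independent
blocks the parameter counts add.
- Beta (a, b): 2.
- 4-variate normal: 4 (mean) + 4*5/2 = 10 (symmetric covariance) = 14.
- categorical on 7 outcomes (probabilities sum to 1): 7-1 = 6.
Total = 2 + 14 + 6 = 22.
2 parameter(s) fixed at known values: 22 - 2 = 20.
Dimension = 20

20


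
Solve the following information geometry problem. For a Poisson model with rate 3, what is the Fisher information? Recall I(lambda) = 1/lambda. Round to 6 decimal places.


Fisher information for Poisson: I(lambda) = 1/lambda.
lambda = 3.
I(lambda) = 1/3 = 0.333333

0.333333


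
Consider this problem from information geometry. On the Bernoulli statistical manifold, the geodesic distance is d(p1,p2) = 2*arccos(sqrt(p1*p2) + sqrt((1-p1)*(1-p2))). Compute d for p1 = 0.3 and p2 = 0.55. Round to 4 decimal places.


Geodesic distance on Bernoulli manifold:
d(p1,p2) = 2*arccos(sqrt(p1*p2) + sqrt((1-p1)*(1-p2))).
sqrt(p1*p2) = sqrt(0.3*0.55) = 0.406202.
sqrt((1-p1)*(1-p2)) = sqrt(0.7*0.45) = 0.561249.
arg = 0.406202 + 0.561249 = 0.967451.
d = 2*arccos(0.967451) = 0.5117

0.5117


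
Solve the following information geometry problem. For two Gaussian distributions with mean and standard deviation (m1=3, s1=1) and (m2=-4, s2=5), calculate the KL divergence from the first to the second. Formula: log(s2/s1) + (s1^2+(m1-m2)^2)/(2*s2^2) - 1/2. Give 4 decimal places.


KL divergence between normal distributions:
KL = log(s2/s1) + (s1^2 + (m1-m2)^2)/(2*s2^2) - 1/2.
log(5/1) = 1.609438.
(1^2 + (3--4)^2)/(2*5^2) = (1 + 49)/50 = 1.0.
KL = 1.609438 + 1.0 - 0.5 = 2.1094

2.1094


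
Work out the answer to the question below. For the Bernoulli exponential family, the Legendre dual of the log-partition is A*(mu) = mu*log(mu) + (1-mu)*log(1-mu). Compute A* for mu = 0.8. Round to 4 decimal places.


Legendre transform for Bernoulli:
A*(mu) = mu*log(mu) + (1-mu)*log(1-mu).
mu = 0.8, 1-mu = 0.2.
mu*log(mu) = 0.8*log(0.8) = -0.178515.
(1-mu)*log(1-mu) = 0.2*log(0.2) = -0.321888.
A* = -0.178515 + -0.321888 = -0.5004

-0.5004


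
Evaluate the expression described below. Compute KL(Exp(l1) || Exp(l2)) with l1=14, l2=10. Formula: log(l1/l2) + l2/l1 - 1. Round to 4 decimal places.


KL divergence for exponential family:
KL = log(l1/l2) + l2/l1 - 1.
log(14/10) = 0.336472.
10/14 = 0.714286.
KL = 0.336472 + 0.714286 - 1 = 0.0508

0.0508


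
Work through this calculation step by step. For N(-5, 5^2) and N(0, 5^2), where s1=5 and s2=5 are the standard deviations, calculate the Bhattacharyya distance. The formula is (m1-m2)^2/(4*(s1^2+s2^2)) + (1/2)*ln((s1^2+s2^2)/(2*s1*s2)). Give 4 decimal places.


Bhattacharyya distance between two Gaussians:
DB = (m1-m2)^2/(4*(s1^2+s2^2)) + (1/2)*ln((s1^2+s2^2)/(2*s1*s2)).
(m1-m2)^2 = (-5)^2 = 25.
s1^2+s2^2 = 25 + 25 = 50.
term1 = 25/200 = 0.125.
term2 = 0.5*ln(50/50.0) = 0.0.
DB = 0.125 + 0.0 = 0.1250

0.1250


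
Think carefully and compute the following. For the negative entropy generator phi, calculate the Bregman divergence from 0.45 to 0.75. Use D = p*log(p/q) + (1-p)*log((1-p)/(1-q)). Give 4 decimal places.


Bregman divergence with negative entropy generator:
D = p*log(p/q) + (1-p)*log((1-p)/(1-q)).
p = 0.45, q = 0.75.
p*log(p/q) = 0.45*log(0.45/0.75) = -0.229872.
(1-p)*log((1-p)/(1-q)) = 0.55*log(0.55/0.25) = 0.433652.
D = -0.229872 + 0.433652 = 0.2038

0.2038


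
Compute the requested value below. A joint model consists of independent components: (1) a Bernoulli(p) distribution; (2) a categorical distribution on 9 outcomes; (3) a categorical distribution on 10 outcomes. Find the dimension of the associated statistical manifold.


The dimension of a statistical manifold equals the number of free
(independent) real parameters of the model. For a product of independent
blocks the parameter counts add.
- Bernoulli (p): 1.
- categorical on 9 outcomes (probabilities sum to 1): 9-1 = 8.
- categorical on 10 outcomes (probabilities sum to 1): 10-1 = 9.
Total = 1 + 8 + 9 = 18.
Dimension = 18

18


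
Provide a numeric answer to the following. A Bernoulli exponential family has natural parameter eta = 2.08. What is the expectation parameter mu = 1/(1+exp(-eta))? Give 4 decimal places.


Dual coordinate (expectation parameter) for Bernoulli:
mu = 1/(1+exp(-eta)).
eta = 2.08.
exp(-eta) = exp(-2.08) = 0.12493.
mu = 1/(1+0.12493) = 0.8889

0.8889


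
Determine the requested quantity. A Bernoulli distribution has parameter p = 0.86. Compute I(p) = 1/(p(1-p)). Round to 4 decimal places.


For Bernoulli(p), Fisher information is I(p) = 1/(p*(1-p)).
p = 0.86, 1-p = 0.14.
p*(1-p) = 0.1204.
I(p) = 1/0.1204 = 8.3056

8.3056


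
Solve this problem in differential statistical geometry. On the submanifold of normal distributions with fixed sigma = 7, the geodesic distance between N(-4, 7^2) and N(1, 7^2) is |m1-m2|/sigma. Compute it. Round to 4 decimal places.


On the fixed-variance normal subfamily, geodesic distance = |m1-m2|/sigma.
|-4 - 1| = 5.
sigma = 7.
d = 5/7 = 0.7143

0.7143


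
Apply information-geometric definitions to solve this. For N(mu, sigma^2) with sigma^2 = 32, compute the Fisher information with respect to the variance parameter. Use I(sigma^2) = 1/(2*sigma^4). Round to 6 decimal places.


Fisher information for variance: I(sigma^2) = 1/(2*sigma^4).
sigma^2 = 32, so sigma^4 = 1024.
I = 1/(2*1024) = 1/2048 = 0.000488

0.000488


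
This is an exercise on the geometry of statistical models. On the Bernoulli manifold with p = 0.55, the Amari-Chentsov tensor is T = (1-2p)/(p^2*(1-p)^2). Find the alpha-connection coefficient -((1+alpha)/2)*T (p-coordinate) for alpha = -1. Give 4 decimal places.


Skewness (Amari-Chentsov) tensor: T = (1-2p)/(p^2*(1-p)^2).
p = 0.55, 1-2p = -0.1, p^2 = 0.3025, (1-p)^2 = 0.2025.
T = -0.1/(0.3025 * 0.2025) = -1.632486.
In the p-coordinate, Gamma^(alpha) = Gamma^(0) - (alpha/2)*T with Gamma^(0) = (1/2)*g'(p) = -T/2,
so Gamma^(alpha) = -((1+alpha)/2)*T.
alpha = -1, -(1+alpha)/2 = 0.0.
Gamma = 0.0 * -1.632486 = 0.0000

0.0000


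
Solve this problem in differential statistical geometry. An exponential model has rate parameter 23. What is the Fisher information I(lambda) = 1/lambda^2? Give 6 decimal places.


Fisher information for exponential: I(lambda) = 1/lambda^2.
lambda = 23, lambda^2 = 529.
I = 1/529 = 0.001890

0.001890


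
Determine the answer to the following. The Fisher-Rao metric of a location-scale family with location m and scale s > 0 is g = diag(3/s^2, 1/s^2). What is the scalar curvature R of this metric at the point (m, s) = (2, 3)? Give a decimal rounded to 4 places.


The metric has the form g = (A dm^2 + B ds^2)/s^2 with A = 3, B = 1.
Substitute u = sqrt(A/B)*m: g = B*(du^2 + ds^2)/s^2, i.e. B times the
Poincare upper half-plane metric, which has constant Gaussian curvature -1.
Scaling a 2D metric by a constant c divides the Gaussian curvature by c,
so K = -1/B = -1/(1) = -1.0000 everywhere (the point (m, s) = (2, 3) is irrelevant:
the curvature is constant).
Scalar curvature in dimension 2: R = 2K = -2/(1) = -2.0000.

-2.0000


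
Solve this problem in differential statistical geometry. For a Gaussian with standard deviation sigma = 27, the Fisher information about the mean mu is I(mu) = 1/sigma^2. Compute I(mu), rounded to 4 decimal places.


The Fisher information for the mean of a normal distribution is I(mu) = 1/sigma^2.
sigma = 27, so sigma^2 = 729.
I(mu) = 1/729 = 0.0014

0.0014


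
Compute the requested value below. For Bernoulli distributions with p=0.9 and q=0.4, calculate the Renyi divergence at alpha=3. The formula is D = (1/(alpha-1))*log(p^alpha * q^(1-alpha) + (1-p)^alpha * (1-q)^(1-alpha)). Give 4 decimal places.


Renyi divergence of order alpha between Bernoulli distributions:
D = (1/(alpha-1))*log(p^alpha * q^(1-alpha) + (1-p)^alpha * (1-q)^(1-alpha)).
alpha = 3, p = 0.9, q = 0.4.
p^alpha * q^(1-alpha) = 0.9^3 * 0.4^-2 = 4.55625.
(1-p)^alpha * (1-q)^(1-alpha) = 0.1^3 * 0.6^-2 = 0.002778.
sum = 4.55625 + 0.002778 = 4.559028.
D = (1/2)*log(4.559028) = 0.7586

0.7586


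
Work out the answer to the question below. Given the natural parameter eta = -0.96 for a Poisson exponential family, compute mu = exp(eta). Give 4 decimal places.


Expectation parameter for Poisson exponential family:
mu = exp(eta).
eta = -0.96.
mu = exp(-0.96) = 0.3829

0.3829


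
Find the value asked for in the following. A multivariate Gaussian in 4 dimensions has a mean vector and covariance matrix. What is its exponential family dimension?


Exponential family dimension calculation:
For 4-dim MVN: mean has 4 params, covariance has 4*5/2 = 10 unique entries.
Total dim = 4 + 10 = 14.

14


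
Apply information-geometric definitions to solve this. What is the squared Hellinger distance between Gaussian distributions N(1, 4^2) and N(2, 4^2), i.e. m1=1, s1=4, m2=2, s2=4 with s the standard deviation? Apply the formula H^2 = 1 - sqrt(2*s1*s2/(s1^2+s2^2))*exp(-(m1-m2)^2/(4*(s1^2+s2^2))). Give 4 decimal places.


Squared Hellinger distance for Gaussians:
H^2 = 1 - sqrt(2*s1*s2/(s1^2+s2^2)) * exp(-(m1-m2)^2/(4*(s1^2+s2^2))).
s1^2 = 16, s2^2 = 16, s1^2+s2^2 = 32.
sqrt(2*4*4/(32)) = 1.0.
(m1-m2)^2 = (-1)^2 = 1.
exp(-1/(4*32)) = exp(-0.007812) = 0.992218.
H^2 = 1 - 1.0*0.992218 = 0.0078

0.0078


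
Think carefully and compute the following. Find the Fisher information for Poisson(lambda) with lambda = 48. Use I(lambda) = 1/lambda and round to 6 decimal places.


Fisher information for Poisson: I(lambda) = 1/lambda.
lambda = 48.
I(lambda) = 1/48 = 0.020833

0.020833


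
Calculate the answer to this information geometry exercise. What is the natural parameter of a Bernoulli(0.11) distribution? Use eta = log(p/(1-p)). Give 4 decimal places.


Natural parameter for Bernoulli: eta = log(p/(1-p)).
p = 0.11, 1-p = 0.89.
p/(1-p) = 0.123596.
eta = log(0.123596) = -2.0907

-2.0907


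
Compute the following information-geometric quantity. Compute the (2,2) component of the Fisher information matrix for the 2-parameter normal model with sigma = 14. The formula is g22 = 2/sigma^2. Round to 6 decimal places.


For the 2-parameter normal family, the Fisher metric has:
  g11 = 1/sigma^2, g22 = 2/sigma^2.
sigma = 14, sigma^2 = 196.
g22 = 0.010204

0.010204


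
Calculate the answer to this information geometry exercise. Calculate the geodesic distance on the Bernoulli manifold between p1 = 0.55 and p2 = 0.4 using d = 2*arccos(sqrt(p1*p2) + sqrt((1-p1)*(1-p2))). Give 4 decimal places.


Geodesic distance on Bernoulli manifold:
d(p1,p2) = 2*arccos(sqrt(p1*p2) + sqrt((1-p1)*(1-p2))).
sqrt(p1*p2) = sqrt(0.55*0.4) = 0.469042.
sqrt((1-p1)*(1-p2)) = sqrt(0.45*0.6) = 0.519615.
arg = 0.469042 + 0.519615 = 0.988657.
d = 2*arccos(0.988657) = 0.3015

0.3015


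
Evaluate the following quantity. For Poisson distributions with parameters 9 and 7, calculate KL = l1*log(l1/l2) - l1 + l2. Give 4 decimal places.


KL divergence for Poisson:
KL = l1*log(l1/l2) - l1 + l2.
l1 = 9, l2 = 7.
log(9/7) = 0.251314.
l1*log(l1/l2) = 9 * 0.251314 = 2.26183.
KL = 2.26183 - 9 + 7 = 0.2618

0.2618


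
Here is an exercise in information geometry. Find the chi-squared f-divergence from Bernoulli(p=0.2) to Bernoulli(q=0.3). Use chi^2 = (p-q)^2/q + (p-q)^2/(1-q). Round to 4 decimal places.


Chi-squared divergence between Bernoulli distributions:
chi^2 = (p-q)^2/q + (p-q)^2/(1-q).
p = 0.2, q = 0.3, p-q = -0.1.
(p-q)^2 = 0.01.
term1 = 0.01/0.3 = 0.033333.
term2 = 0.01/0.7 = 0.014286.
chi^2 = 0.033333 + 0.014286 = 0.0476

0.0476


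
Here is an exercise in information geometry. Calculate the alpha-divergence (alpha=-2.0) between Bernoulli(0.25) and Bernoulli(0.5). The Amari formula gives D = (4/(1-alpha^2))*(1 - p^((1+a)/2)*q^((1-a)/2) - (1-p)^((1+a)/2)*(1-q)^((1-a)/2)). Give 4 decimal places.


Amari alpha-divergence:
D = (4/(1-alpha^2))*(1 - p^((1+a)/2)*q^((1-a)/2) - (1-p)^((1+a)/2)*(1-q)^((1-a)/2)).
alpha = -2.0, p = 0.25, q = 0.5.
e1 = (1+alpha)/2 = -0.5, e2 = (1-alpha)/2 = 1.5.
t1 = p^e1 * q^e2 = 0.25^-0.5 * 0.5^1.5 = 0.707107.
t2 = (1-p)^e1 * (1-q)^e2 = 0.75^-0.5 * 0.5^1.5 = 0.408248.
4/(1-alpha^2) = -1.333333.
D = -1.333333*(1 - 0.707107 - 0.408248) = 0.1538

0.1538


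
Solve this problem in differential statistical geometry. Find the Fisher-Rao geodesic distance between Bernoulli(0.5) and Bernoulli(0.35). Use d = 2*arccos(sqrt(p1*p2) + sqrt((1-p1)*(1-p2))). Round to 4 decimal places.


Geodesic distance on Bernoulli manifold:
d(p1,p2) = 2*arccos(sqrt(p1*p2) + sqrt((1-p1)*(1-p2))).
sqrt(p1*p2) = sqrt(0.5*0.35) = 0.41833.
sqrt((1-p1)*(1-p2)) = sqrt(0.5*0.65) = 0.570088.
arg = 0.41833 + 0.570088 = 0.988418.
d = 2*arccos(0.988418) = 0.3047

0.3047


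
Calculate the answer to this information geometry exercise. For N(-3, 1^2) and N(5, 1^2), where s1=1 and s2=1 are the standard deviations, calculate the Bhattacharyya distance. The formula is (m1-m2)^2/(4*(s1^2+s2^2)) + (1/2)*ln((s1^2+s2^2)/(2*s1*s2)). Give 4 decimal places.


Bhattacharyya distance between two Gaussians:
DB = (m1-m2)^2/(4*(s1^2+s2^2)) + (1/2)*ln((s1^2+s2^2)/(2*s1*s2)).
(m1-m2)^2 = (-8)^2 = 64.
s1^2+s2^2 = 1 + 1 = 2.
term1 = 64/8 = 8.0.
term2 = 0.5*ln(2/2.0) = 0.0.
DB = 8.0 + 0.0 = 8.0000

8.0000


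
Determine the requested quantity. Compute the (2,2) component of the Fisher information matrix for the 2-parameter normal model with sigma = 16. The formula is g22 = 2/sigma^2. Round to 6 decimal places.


For the 2-parameter normal family, the Fisher metric has:
  g11 = 1/sigma^2, g22 = 2/sigma^2.
sigma = 16, sigma^2 = 256.
g22 = 0.007813

0.007813


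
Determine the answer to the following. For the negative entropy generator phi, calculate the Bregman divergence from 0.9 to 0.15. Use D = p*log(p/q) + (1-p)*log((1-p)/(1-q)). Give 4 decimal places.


Bregman divergence with negative entropy generator:
D = p*log(p/q) + (1-p)*log((1-p)/(1-q)).
p = 0.9, q = 0.15.
p*log(p/q) = 0.9*log(0.9/0.15) = 1.612584.
(1-p)*log((1-p)/(1-q)) = 0.1*log(0.1/0.85) = -0.214007.
D = 1.612584 + -0.214007 = 1.3986

1.3986


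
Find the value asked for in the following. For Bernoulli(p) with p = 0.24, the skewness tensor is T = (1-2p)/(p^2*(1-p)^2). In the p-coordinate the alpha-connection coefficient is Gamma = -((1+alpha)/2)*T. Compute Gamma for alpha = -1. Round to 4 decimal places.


Skewness (Amari-Chentsov) tensor: T = (1-2p)/(p^2*(1-p)^2).
p = 0.24, 1-2p = 0.52, p^2 = 0.0576, (1-p)^2 = 0.5776.
T = 0.52/(0.0576 * 0.5776) = 15.629809.
In the p-coordinate, Gamma^(alpha) = Gamma^(0) - (alpha/2)*T with Gamma^(0) = (1/2)*g'(p) = -T/2,
so Gamma^(alpha) = -((1+alpha)/2)*T.
alpha = -1, -(1+alpha)/2 = 0.0.
Gamma = 0.0 * 15.629809 = 0.0000

0.0000


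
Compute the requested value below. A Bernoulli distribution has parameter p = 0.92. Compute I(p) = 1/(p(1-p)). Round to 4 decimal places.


For Bernoulli(p), Fisher information is I(p) = 1/(p*(1-p)).
p = 0.92, 1-p = 0.08.
p*(1-p) = 0.0736.
I(p) = 1/0.0736 = 13.5870

13.5870


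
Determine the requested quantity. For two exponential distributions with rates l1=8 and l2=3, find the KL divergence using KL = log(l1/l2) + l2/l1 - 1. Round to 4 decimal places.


KL divergence for exponential family:
KL = log(l1/l2) + l2/l1 - 1.
log(8/3) = 0.980829.
3/8 = 0.375.
KL = 0.980829 + 0.375 - 1 = 0.3558

0.3558


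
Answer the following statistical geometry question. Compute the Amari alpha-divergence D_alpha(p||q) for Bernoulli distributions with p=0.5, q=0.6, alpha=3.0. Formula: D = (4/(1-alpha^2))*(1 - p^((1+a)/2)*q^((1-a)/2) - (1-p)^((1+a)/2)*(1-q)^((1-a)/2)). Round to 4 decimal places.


Amari alpha-divergence:
D = (4/(1-alpha^2))*(1 - p^((1+a)/2)*q^((1-a)/2) - (1-p)^((1+a)/2)*(1-q)^((1-a)/2)).
alpha = 3.0, p = 0.5, q = 0.6.
e1 = (1+alpha)/2 = 2.0, e2 = (1-alpha)/2 = -1.0.
t1 = p^e1 * q^e2 = 0.5^2.0 * 0.6^-1.0 = 0.416667.
t2 = (1-p)^e1 * (1-q)^e2 = 0.5^2.0 * 0.4^-1.0 = 0.625.
4/(1-alpha^2) = -0.5.
D = -0.5*(1 - 0.416667 - 0.625) = 0.0208

0.0208


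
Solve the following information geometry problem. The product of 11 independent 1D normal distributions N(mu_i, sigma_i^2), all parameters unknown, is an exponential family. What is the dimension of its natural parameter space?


Exponential family dimension calculation:
Each univariate normal has two natural parameters (mu/sigma^2 and -1/(2 sigma^2)).
With 11 independent components, dim = 2 * 11 = 22.

22


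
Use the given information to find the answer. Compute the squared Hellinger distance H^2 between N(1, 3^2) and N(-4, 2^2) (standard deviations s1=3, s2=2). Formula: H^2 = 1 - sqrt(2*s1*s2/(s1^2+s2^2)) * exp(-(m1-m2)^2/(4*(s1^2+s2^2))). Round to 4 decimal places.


Squared Hellinger distance for Gaussians:
H^2 = 1 - sqrt(2*s1*s2/(s1^2+s2^2)) * exp(-(m1-m2)^2/(4*(s1^2+s2^2))).
s1^2 = 9, s2^2 = 4, s1^2+s2^2 = 13.
sqrt(2*3*2/(13)) = 0.960769.
(m1-m2)^2 = (5)^2 = 25.
exp(-25/(4*13)) = exp(-0.480769) = 0.618308.
H^2 = 1 - 0.960769*0.618308 = 0.4059

0.4059


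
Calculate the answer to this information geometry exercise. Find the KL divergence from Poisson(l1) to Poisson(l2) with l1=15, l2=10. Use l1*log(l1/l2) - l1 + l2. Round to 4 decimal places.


KL divergence for Poisson:
KL = l1*log(l1/l2) - l1 + l2.
l1 = 15, l2 = 10.
log(15/10) = 0.405465.
l1*log(l1/l2) = 15 * 0.405465 = 6.081977.
KL = 6.081977 - 15 + 10 = 1.0820

1.0820


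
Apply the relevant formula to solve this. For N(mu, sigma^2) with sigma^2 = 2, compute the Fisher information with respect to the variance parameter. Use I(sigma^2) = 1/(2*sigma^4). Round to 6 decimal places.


Fisher information for variance: I(sigma^2) = 1/(2*sigma^4).
sigma^2 = 2, so sigma^4 = 4.
I = 1/(2*4) = 1/8 = 0.125000

0.125000


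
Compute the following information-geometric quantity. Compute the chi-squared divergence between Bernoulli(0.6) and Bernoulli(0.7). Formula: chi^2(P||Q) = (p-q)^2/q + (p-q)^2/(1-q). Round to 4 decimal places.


Chi-squared divergence between Bernoulli distributions:
chi^2 = (p-q)^2/q + (p-q)^2/(1-q).
p = 0.6, q = 0.7, p-q = -0.1.
(p-q)^2 = 0.01.
term1 = 0.01/0.7 = 0.014286.
term2 = 0.01/0.3 = 0.033333.
chi^2 = 0.014286 + 0.033333 = 0.0476

0.0476


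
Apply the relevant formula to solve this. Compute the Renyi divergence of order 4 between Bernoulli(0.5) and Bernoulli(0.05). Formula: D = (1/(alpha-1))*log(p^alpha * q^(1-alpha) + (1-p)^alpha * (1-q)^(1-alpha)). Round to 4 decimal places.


Renyi divergence of order alpha between Bernoulli distributions:
D = (1/(alpha-1))*log(p^alpha * q^(1-alpha) + (1-p)^alpha * (1-q)^(1-alpha)).
alpha = 4, p = 0.5, q = 0.05.
p^alpha * q^(1-alpha) = 0.5^4 * 0.05^-3 = 500.0.
(1-p)^alpha * (1-q)^(1-alpha) = 0.5^4 * 0.95^-3 = 0.072897.
sum = 500.0 + 0.072897 = 500.072897.
D = (1/3)*log(500.072897) = 2.0716

2.0716


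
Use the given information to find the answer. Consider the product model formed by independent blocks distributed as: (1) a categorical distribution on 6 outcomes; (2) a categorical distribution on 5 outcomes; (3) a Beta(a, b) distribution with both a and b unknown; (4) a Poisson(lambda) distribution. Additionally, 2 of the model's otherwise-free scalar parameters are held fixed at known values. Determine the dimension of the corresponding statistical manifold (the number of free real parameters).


The dimension of a statistical manifold equals the number of free
(independent) real parameters of the model. For a product of independent
blocks the parameter counts add.
- categorical on 6 outcomes (probabilities sum to 1): 6-1 = 5.
- categorical on 5 outcomes (probabilities sum to 1): 5-1 = 4.
- Beta (a, b): 2.
- Poisson (lambda): 1.
Total = 5 + 4 + 2 + 1 = 12.
2 parameter(s) fixed at known values: 12 - 2 = 10.
Dimension = 10

10


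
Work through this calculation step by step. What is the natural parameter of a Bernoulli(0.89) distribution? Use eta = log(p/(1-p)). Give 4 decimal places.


Natural parameter for Bernoulli: eta = log(p/(1-p)).
p = 0.89, 1-p = 0.11.
p/(1-p) = 8.090909.
eta = log(8.090909) = 2.0907

2.0907


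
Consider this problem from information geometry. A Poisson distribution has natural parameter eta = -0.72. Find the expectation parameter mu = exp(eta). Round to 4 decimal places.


Expectation parameter for Poisson exponential family:
mu = exp(eta).
eta = -0.72.
mu = exp(-0.72) = 0.4868

0.4868


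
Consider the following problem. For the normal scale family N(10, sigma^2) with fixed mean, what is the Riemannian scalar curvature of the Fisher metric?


This family has a single free parameter, so its statistical manifold
is 1-dimensional. The Riemann curvature tensor of any 1-dimensional
Riemannian manifold vanishes identically, so R = 0.

0


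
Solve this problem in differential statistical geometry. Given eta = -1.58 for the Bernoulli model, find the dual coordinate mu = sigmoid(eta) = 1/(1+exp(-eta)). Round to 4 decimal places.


Dual coordinate (expectation parameter) for Bernoulli:
mu = 1/(1+exp(-eta)).
eta = -1.58.
exp(-eta) = exp(1.58) = 4.854956.
mu = 1/(1+4.854956) = 0.1708

0.1708


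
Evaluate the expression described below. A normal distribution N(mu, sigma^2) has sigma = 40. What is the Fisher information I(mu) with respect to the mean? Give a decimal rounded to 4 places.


The Fisher information for the mean of a normal distribution is I(mu) = 1/sigma^2.
sigma = 40, so sigma^2 = 1600.
I(mu) = 1/1600 = 0.0006

0.0006


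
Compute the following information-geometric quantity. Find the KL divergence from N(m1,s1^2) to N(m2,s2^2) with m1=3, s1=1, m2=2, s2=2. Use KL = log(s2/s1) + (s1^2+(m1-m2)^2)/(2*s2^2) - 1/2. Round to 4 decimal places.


KL divergence between normal distributions:
KL = log(s2/s1) + (s1^2 + (m1-m2)^2)/(2*s2^2) - 1/2.
log(2/1) = 0.693147.
(1^2 + (3-2)^2)/(2*2^2) = (1 + 1)/8 = 0.25.
KL = 0.693147 + 0.25 - 0.5 = 0.4431

0.4431


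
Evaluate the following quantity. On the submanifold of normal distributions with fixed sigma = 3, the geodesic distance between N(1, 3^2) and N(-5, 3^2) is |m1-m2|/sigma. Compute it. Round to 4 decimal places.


On the fixed-variance normal subfamily, geodesic distance = |m1-m2|/sigma.
|1 - -5| = 6.
sigma = 3.
d = 6/3 = 2.0000

2.0000


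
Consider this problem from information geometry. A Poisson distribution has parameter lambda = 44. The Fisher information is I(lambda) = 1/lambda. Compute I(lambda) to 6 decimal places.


Fisher information for Poisson: I(lambda) = 1/lambda.
lambda = 44.
I(lambda) = 1/44 = 0.022727

0.022727


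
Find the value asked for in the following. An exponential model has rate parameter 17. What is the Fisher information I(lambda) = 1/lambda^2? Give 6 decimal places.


Fisher information for exponential: I(lambda) = 1/lambda^2.
lambda = 17, lambda^2 = 289.
I = 1/289 = 0.003460

0.003460


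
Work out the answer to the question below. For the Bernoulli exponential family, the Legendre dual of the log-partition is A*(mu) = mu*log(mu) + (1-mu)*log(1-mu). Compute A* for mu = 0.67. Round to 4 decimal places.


Legendre transform for Bernoulli:
A*(mu) = mu*log(mu) + (1-mu)*log(1-mu).
mu = 0.67, 1-mu = 0.33.
mu*log(mu) = 0.67*log(0.67) = -0.26832.
(1-mu)*log(1-mu) = 0.33*log(0.33) = -0.365859.
A* = -0.26832 + -0.365859 = -0.6342

-0.6342


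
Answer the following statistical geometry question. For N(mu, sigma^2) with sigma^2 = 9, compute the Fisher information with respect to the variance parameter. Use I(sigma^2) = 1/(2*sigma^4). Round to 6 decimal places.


Fisher information for variance: I(sigma^2) = 1/(2*sigma^4).
sigma^2 = 9, so sigma^4 = 81.
I = 1/(2*81) = 1/162 = 0.006173

0.006173


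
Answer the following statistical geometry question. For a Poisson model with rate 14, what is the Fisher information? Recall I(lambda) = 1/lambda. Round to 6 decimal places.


Fisher information for Poisson: I(lambda) = 1/lambda.
lambda = 14.
I(lambda) = 1/14 = 0.071429

0.071429


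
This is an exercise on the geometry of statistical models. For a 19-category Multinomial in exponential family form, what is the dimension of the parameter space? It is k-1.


Exponential family dimension calculation:
For Multinomial with k=19 categories, dim = k-1 = 18.

18


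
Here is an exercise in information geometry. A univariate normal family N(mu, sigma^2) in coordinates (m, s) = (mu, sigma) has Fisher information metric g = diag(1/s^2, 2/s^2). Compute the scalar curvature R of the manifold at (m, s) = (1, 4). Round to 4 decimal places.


The metric has the form g = (A dm^2 + B ds^2)/s^2 with A = 1, B = 2.
Substitute u = sqrt(A/B)*m: g = B*(du^2 + ds^2)/s^2, i.e. B times the
Poincare upper half-plane metric, which has constant Gaussian curvature -1.
Scaling a 2D metric by a constant c divides the Gaussian curvature by c,
so K = -1/B = -1/(2) = -0.5000 everywhere (the point (m, s) = (1, 4) is irrelevant:
the curvature is constant).
Scalar curvature in dimension 2: R = 2K = -2/(2) = -1.0000.

-1.0000


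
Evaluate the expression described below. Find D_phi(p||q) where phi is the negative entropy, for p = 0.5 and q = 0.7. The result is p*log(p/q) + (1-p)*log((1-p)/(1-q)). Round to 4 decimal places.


Bregman divergence with negative entropy generator:
D = p*log(p/q) + (1-p)*log((1-p)/(1-q)).
p = 0.5, q = 0.7.
p*log(p/q) = 0.5*log(0.5/0.7) = -0.168236.
(1-p)*log((1-p)/(1-q)) = 0.5*log(0.5/0.3) = 0.255413.
D = -0.168236 + 0.255413 = 0.0872

0.0872


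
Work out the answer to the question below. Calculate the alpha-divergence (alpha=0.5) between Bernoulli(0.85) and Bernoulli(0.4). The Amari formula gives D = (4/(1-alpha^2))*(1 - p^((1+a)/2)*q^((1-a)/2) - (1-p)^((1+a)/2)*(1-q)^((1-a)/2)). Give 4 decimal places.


Amari alpha-divergence:
D = (4/(1-alpha^2))*(1 - p^((1+a)/2)*q^((1-a)/2) - (1-p)^((1+a)/2)*(1-q)^((1-a)/2)).
alpha = 0.5, p = 0.85, q = 0.4.
e1 = (1+alpha)/2 = 0.75, e2 = (1-alpha)/2 = 0.25.
t1 = p^e1 * q^e2 = 0.85^0.75 * 0.4^0.25 = 0.704011.
t2 = (1-p)^e1 * (1-q)^e2 = 0.15^0.75 * 0.6^0.25 = 0.212132.
4/(1-alpha^2) = 5.333333.
D = 5.333333*(1 - 0.704011 - 0.212132) = 0.4472

0.4472


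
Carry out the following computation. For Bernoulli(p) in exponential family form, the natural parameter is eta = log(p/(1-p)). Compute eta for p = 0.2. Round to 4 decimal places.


Natural parameter for Bernoulli: eta = log(p/(1-p)).
p = 0.2, 1-p = 0.8.
p/(1-p) = 0.25.
eta = log(0.25) = -1.3863

-1.3863


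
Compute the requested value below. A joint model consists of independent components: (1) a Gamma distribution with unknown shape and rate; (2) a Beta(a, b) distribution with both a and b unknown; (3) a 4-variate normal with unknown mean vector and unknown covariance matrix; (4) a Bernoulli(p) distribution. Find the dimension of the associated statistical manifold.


The dimension of a statistical manifold equals the number of free
(independent) real parameters of the model. For a product of independent
blocks the parameter counts add.
- Gamma (shape, rate): 2.
- Beta (a, b): 2.
- 4-variate normal: 4 (mean) + 4*5/2 = 10 (symmetric covariance) = 14.
- Bernoulli (p): 1.
Total = 2 + 2 + 14 + 1 = 19.
Dimension = 19

19


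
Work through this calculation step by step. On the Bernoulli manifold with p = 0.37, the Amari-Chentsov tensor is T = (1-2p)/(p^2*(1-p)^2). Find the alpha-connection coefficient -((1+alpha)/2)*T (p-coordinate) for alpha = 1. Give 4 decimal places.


Skewness (Amari-Chentsov) tensor: T = (1-2p)/(p^2*(1-p)^2).
p = 0.37, 1-2p = 0.26, p^2 = 0.1369, (1-p)^2 = 0.3969.
T = 0.26/(0.1369 * 0.3969) = 4.785076.
In the p-coordinate, Gamma^(alpha) = Gamma^(0) - (alpha/2)*T with Gamma^(0) = (1/2)*g'(p) = -T/2,
so Gamma^(alpha) = -((1+alpha)/2)*T.
alpha = 1, -(1+alpha)/2 = -1.0.
Gamma = -1.0 * 4.785076 = -4.7851

-4.7851


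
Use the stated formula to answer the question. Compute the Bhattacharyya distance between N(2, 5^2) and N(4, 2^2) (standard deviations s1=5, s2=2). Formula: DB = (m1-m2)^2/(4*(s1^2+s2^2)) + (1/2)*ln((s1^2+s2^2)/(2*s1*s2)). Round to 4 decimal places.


Bhattacharyya distance between two Gaussians:
DB = (m1-m2)^2/(4*(s1^2+s2^2)) + (1/2)*ln((s1^2+s2^2)/(2*s1*s2)).
(m1-m2)^2 = (-2)^2 = 4.
s1^2+s2^2 = 25 + 4 = 29.
term1 = 4/116 = 0.034483.
term2 = 0.5*ln(29/20.0) = 0.185782.
DB = 0.034483 + 0.185782 = 0.2203

0.2203


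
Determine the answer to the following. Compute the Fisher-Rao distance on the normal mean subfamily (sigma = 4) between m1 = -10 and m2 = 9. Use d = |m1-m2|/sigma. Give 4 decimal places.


On the fixed-variance normal subfamily, geodesic distance = |m1-m2|/sigma.
|-10 - 9| = 19.
sigma = 4.
d = 19/4 = 4.7500

4.7500


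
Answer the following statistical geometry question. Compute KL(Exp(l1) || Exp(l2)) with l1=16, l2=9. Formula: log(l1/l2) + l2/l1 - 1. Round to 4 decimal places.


KL divergence for exponential family:
KL = log(l1/l2) + l2/l1 - 1.
log(16/9) = 0.575364.
9/16 = 0.5625.
KL = 0.575364 + 0.5625 - 1 = 0.1379

0.1379


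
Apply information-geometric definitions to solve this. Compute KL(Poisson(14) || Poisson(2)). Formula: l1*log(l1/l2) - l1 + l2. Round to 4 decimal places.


KL divergence for Poisson:
KL = l1*log(l1/l2) - l1 + l2.
l1 = 14, l2 = 2.
log(14/2) = 1.94591.
l1*log(l1/l2) = 14 * 1.94591 = 27.242742.
KL = 27.242742 - 14 + 2 = 15.2427

15.2427


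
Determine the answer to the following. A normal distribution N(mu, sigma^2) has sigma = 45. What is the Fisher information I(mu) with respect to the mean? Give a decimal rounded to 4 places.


The Fisher information for the mean of a normal distribution is I(mu) = 1/sigma^2.
sigma = 45, so sigma^2 = 2025.
I(mu) = 1/2025 = 0.0005

0.0005
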